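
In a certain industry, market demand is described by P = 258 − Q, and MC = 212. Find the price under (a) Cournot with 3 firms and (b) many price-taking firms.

With 3 symmetric Cournot firms, each firm's FOC gives 258 − 4q = 212, so q = 11.5, Q = 3·11.5 = 34.5, and P = 223.5.
Under competition P = MC = 212, so Q = (258 − 212)/1 = 46.

Cournot: P = 223.5; Competition: P = 212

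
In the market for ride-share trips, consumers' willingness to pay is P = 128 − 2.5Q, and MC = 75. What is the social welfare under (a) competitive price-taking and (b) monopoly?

Competition: TS = 561.8; Monopoly: TS = 421.35

Perfect competition: P = MC = 75, so 128 − 2.5Q = 75 and Q = 21.2.
CS = ½·(128 − 75)·21.2 = 561.8; PS = (75 − 75)·21.2 = 0; TS = 561.8.
Monopoly sets MR = MC: 128 − 5Q = 75 ⇒ Q = 10.6, P = 128 − 2.5·10.6 = 101.5.
CS = ½·(128 − 101.5)·10.6 = 140.45; PS = (101.5 − 75)·10.6 = 280.9; TS = 421.35.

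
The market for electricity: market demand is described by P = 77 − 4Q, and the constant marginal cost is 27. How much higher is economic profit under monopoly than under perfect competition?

Economic profit rises by 156.25

Perfect competition: P = MC = 27, so 77 − 4Q = 27 and Q = 12.5.
Profit = (27 − 27)·12.5 = 0.
Monopoly sets MR = MC: 77 − 8Q = 27 ⇒ Q = 6.25, P = 77 − 4·6.25 = 52.
Profit = (52 − 27)·6.25 = 156.25.
Change in economic profit: 156.25 − 0 = 156.25.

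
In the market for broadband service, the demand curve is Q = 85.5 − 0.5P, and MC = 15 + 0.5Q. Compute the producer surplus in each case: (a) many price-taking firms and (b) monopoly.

Inverting demand: P = 171 − 2Q.
Under competition P = MC: 171 − 2Q = 15 + 0.5Q ⇒ Q = 62.4, P = 46.2.
PS = P·Q − VC(Q) = 46.2·62.4 − (15·62.4 + ½·0.5·62.4²) = 973.44.
The monopolist equates marginal revenue to marginal cost: 171 − 4Q = 15 + 0.5Q, so Q = 104/3. From demand, P = 305/3.
PS = P·Q − VC(Q) = 305/3·104/3 − (15·104/3 + ½·0.5·(104/3)²) = 2704.

Competition: PS = 973.44; Monopoly: PS = 2704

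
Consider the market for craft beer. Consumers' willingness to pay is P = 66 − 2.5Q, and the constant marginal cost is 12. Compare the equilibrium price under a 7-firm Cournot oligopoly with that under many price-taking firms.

Cournot with 7 identical firms: the symmetric best-response condition is 66 − 20q = 12. Each firm produces q = 2.7, total output Q = 18.9, price P = 18.75.
Under competition P = MC = 12, so Q = (66 − 12)/2.5 = 21.6.

Cournot: P = 18.75; Competition: P = 12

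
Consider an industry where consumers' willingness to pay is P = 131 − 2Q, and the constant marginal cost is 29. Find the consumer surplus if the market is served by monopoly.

A monopolist chooses Q where MR = MC. MR = 131 − 4Q; setting this equal to 29 gives Q = 25.5 and P = 80.
CS = ½·(131 − 80)·25.5 = 650.25.

CS = 650.25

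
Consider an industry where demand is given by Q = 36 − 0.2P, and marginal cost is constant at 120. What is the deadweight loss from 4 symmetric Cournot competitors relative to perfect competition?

DWL = 14.4

Inverting demand: P = 180 − 5Q.
Perfect competition: P = MC = 120, so 180 − 5Q = 120 and Q = 12.
In a 4-firm Cournot equilibrium, symmetry and the first-order condition give q = (180 − 120)/(25) = 2.4. So Q = 9.6 and P = 132.
DWL is the triangle between Q = 9.6 and Q = 12: ½·(12 − 9.6)·(132 − 120) = 14.4.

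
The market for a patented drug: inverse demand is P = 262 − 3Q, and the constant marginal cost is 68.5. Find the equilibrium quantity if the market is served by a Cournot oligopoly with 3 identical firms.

Q = 48.375

In a 3-firm Cournot equilibrium, symmetry and the first-order condition give q = (262 − 68.5)/(12) = 16.125. So Q = 48.375 and P = 116.875.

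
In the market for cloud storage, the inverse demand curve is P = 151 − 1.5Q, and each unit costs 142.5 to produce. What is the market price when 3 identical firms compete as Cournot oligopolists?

Cournot with 3 identical firms: the symmetric best-response condition is 151 − 6q = 142.5. Each firm produces q = 17/12, total output Q = 4.25, price P = 144.625.

P = 144.625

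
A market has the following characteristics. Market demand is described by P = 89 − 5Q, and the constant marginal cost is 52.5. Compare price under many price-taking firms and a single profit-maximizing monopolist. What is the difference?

Under competition P = MC = 52.5, so Q = (89 − 52.5)/5 = 7.3.
Monopoly sets MR = MC: 89 − 10Q = 52.5 ⇒ Q = 3.65, P = 89 − 5·3.65 = 70.75.
Change in price: 70.75 − 52.5 = 18.25.

P rises by 18.25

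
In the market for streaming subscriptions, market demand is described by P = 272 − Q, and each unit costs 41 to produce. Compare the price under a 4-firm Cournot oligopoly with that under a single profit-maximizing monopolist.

Cournot: P = 87.2; Monopoly: P = 156.5

With 4 symmetric Cournot firms, each firm's FOC gives 272 − 5q = 41, so q = 46.2, Q = 4·46.2 = 184.8, and P = 87.2.
Monopoly sets MR = MC: 272 − 2Q = 41 ⇒ Q = 115.5, P = 272 − 115.5 = 156.5.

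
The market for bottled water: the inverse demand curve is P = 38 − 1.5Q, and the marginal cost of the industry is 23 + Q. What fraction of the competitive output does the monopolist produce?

Q_m/Q_c = 0.625

A monopolist chooses Q where MR = MC. MR = 38 − 3Q; setting this equal to 23 + Q gives Q = 3.75 and P = 32.375.
Competitive equilibrium sets price equal to marginal cost: 38 − 1.5Q = 23 + Q, so Q = 6 and P = 29.
Ratio Q_m/Q_c = 3.75/6 = 0.625.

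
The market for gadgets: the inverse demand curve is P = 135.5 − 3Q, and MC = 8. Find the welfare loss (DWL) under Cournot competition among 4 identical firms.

DWL = 108.375

Under competition P = MC = 8, so Q = (135.5 − 8)/3 = 42.5.
With 4 symmetric Cournot firms, each firm's FOC gives 135.5 − 15q = 8, so q = 8.5, Q = 4·8.5 = 34, and P = 33.5.
DWL is the triangle between Q = 34 and Q = 42.5: ½·(42.5 − 34)·(33.5 − 8) = 108.375.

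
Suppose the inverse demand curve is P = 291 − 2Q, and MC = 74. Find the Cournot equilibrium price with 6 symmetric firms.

P = 105

Cournot with 6 identical firms: the symmetric best-response condition is 291 − 14q = 74. Each firm produces q = 15.5, total output Q = 93, price P = 105.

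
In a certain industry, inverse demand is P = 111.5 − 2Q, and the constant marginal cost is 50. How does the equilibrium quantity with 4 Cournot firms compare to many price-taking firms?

Cournot: Q = 24.6; Competition: Q = 30.75

In a 4-firm Cournot equilibrium, symmetry and the first-order condition give q = (111.5 − 50)/(10) = 6.15. So Q = 24.6 and P = 62.3.
Competitive firms price at marginal cost: P = 50, giving Q = 30.75.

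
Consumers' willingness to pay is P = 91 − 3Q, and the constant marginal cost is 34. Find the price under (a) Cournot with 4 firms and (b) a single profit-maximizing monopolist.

With 4 symmetric Cournot firms, each firm's FOC gives 91 − 15q = 34, so q = 3.8, Q = 4·3.8 = 15.2, and P = 45.4.
Monopoly sets MR = MC: 91 − 6Q = 34 ⇒ Q = 9.5, P = 91 − 3·9.5 = 62.5.

Cournot: P = 45.4; Monopoly: P = 62.5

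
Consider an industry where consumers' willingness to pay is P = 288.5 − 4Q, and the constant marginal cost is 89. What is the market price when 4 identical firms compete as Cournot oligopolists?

Cournot with 4 identical firms: the symmetric best-response condition is 288.5 − 20q = 89. Each firm produces q = 9.975, total output Q = 39.9, price P = 128.9.

P = 128.9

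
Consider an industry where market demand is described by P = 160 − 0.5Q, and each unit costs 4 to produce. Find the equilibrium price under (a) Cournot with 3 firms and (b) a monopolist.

Cournot: P = 43; Monopoly: P = 82

In a 3-firm Cournot equilibrium, symmetry and the first-order condition give q = (160 − 4)/(2) = 78. So Q = 234 and P = 43.
A monopolist chooses Q where MR = MC. MR = 160 − Q; setting this equal to 4 gives Q = 156 and P = 82.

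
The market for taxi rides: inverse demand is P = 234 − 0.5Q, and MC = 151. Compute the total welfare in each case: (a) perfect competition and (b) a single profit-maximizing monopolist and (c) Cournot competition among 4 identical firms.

Competition: TS = 6889; Monopoly: TS = 5166.75; Cournot: TS = 6613.44

Competitive firms price at marginal cost: P = 151, giving Q = 166.
CS = ½·(234 − 151)·166 = 6889; PS = (151 − 151)·166 = 0; TS = 6889.
The monopolist equates marginal revenue to marginal cost: 234 − Q = 151, so Q = 83. From demand, P = 192.5.
CS = ½·(234 − 192.5)·83 = 1722.25; PS = (192.5 − 151)·83 = 3444.5; TS = 5166.75.
Cournot with 4 identical firms: the symmetric best-response condition is 234 − 2.5q = 151. Each firm produces q = 33.2, total output Q = 132.8, price P = 167.6.
CS = ½·(234 − 167.6)·132.8 = 4408.96; PS = (167.6 − 151)·132.8 = 2204.48; TS = 6613.44.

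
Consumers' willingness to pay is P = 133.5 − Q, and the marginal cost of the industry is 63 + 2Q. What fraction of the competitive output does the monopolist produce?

Q_m/Q_c = 0.75

The monopolist equates marginal revenue to marginal cost: 133.5 − 2Q = 63 + 2Q, so Q = 17.625. From demand, P = 115.875.
Competitive equilibrium sets price equal to marginal cost: 133.5 − Q = 63 + 2Q, so Q = 23.5 and P = 110.
Ratio Q_m/Q_c = 17.625/23.5 = 0.75.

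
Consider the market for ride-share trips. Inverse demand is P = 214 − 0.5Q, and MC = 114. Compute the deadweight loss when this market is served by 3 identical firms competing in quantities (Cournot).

DWL = 625

Perfect competition: P = MC = 114, so 214 − 0.5Q = 114 and Q = 200.
Cournot with 3 identical firms: the symmetric best-response condition is 214 − 2q = 114. Each firm produces q = 50, total output Q = 150, price P = 139.
DWL is the triangle between Q = 150 and Q = 200: ½·(200 − 150)·(139 − 114) = 625.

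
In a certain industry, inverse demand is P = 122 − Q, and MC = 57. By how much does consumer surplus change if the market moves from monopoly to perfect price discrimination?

The monopolist equates marginal revenue to marginal cost: 122 − 2Q = 57, so Q = 32.5. From demand, P = 89.5.
CS = ½·(122 − 89.5)·32.5 = 528.125.
With perfect price discrimination, output is the efficient level Q = 65 (where demand meets MC), but every buyer pays their willingness to pay: CS = 0 and PS = total surplus.
CS = 0.
Change in consumer surplus: 0 − 528.125 = −528.125.

Consumer surplus falls by 528.125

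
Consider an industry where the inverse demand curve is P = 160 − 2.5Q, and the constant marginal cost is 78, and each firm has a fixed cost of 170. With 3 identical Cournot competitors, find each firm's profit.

π_i = −1.9

With 3 symmetric Cournot firms, each firm's FOC gives 160 − 10q = 78, so q = 8.2, Q = 3·8.2 = 24.6, and P = 98.5.
Each firm's profit = (98.5 − 78)·8.2 − 170 = −1.9.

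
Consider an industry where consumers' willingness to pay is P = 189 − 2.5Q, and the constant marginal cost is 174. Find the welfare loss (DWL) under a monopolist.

Under competition P = MC = 174, so Q = (189 − 174)/2.5 = 6.
A monopolist chooses Q where MR = MC. MR = 189 − 5Q; setting this equal to 174 gives Q = 3 and P = 181.5.
DWL is the triangle between Q = 3 and Q = 6: ½·(6 − 3)·(181.5 − 174) = 11.25.

DWL = 11.25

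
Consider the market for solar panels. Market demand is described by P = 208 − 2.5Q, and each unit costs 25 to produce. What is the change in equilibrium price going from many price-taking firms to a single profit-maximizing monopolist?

P rises by 91.5

Under competition P = MC = 25, so Q = (208 − 25)/2.5 = 73.2.
A monopolist chooses Q where MR = MC. MR = 208 − 5Q; setting this equal to 25 gives Q = 36.6 and P = 116.5.
Change in equilibrium price: 116.5 − 25 = 91.5.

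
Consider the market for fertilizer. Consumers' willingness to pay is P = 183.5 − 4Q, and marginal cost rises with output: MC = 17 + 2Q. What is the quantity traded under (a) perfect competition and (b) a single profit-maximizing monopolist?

Competitive equilibrium sets price equal to marginal cost: 183.5 − 4Q = 17 + 2Q, so Q = 27.75 and P = 72.5.
The monopolist equates marginal revenue to marginal cost: 183.5 − 8Q = 17 + 2Q, so Q = 16.65. From demand, P = 116.9.

Competition: Q = 27.75; Monopoly: Q = 16.65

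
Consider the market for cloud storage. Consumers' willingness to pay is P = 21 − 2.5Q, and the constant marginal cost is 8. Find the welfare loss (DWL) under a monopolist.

DWL = 8.45

Competitive firms price at marginal cost: P = 8, giving Q = 5.2.
A monopolist chooses Q where MR = MC. MR = 21 − 5Q; setting this equal to 8 gives Q = 2.6 and P = 14.5.
DWL is the triangle between Q = 2.6 and Q = 5.2: ½·(5.2 − 2.6)·(14.5 − 8) = 8.45.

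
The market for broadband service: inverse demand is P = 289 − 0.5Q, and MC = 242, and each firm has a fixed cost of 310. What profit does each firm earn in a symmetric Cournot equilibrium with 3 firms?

Cournot with 3 identical firms: the symmetric best-response condition is 289 − 2q = 242. Each firm produces q = 23.5, total output Q = 70.5, price P = 253.75.
Each firm's profit = (253.75 − 242)·23.5 − 310 = −33.875.

π_i = −33.875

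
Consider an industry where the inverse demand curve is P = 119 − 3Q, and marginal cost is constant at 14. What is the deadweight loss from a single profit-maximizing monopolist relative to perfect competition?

Competitive firms price at marginal cost: P = 14, giving Q = 35.
The monopolist equates marginal revenue to marginal cost: 119 − 6Q = 14, so Q = 17.5. From demand, P = 66.5.
DWL is the triangle between Q = 17.5 and Q = 35: ½·(35 − 17.5)·(66.5 − 14) = 459.375.

DWL = 459.375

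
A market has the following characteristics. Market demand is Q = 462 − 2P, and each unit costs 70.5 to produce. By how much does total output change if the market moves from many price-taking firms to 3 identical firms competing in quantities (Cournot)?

Inverting demand: P = 231 − 0.5Q.
Competitive firms price at marginal cost: P = 70.5, giving Q = 321.
With 3 symmetric Cournot firms, each firm's FOC gives 231 − 2q = 70.5, so q = 80.25, Q = 3·80.25 = 240.75, and P = 110.625.
Change in total output: 240.75 − 321 = −80.25.

Total output falls by 80.25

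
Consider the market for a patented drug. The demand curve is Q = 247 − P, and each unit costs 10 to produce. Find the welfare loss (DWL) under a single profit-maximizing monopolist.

Inverting demand: P = 247 − Q.
Perfect competition: P = MC = 10, so 247 − Q = 10 and Q = 237.
The monopolist equates marginal revenue to marginal cost: 247 − 2Q = 10, so Q = 118.5. From demand, P = 128.5.
DWL is the triangle between Q = 118.5 and Q = 237: ½·(237 − 118.5)·(128.5 − 10) = 7021.125.

DWL = 7021.125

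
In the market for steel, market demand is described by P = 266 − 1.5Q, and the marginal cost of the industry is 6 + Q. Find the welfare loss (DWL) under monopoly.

DWL = 1901.25

Competitive equilibrium sets price equal to marginal cost: 266 − 1.5Q = 6 + Q, so Q = 104 and P = 110.
Monopoly sets MR = MC: 266 − 3Q = 6 + Q ⇒ Q = 65, P = 266 − 1.5·65 = 168.5.
CS = ½·(266 − 110)·104 = 8112; PS = (110·104 − 6·104 − ½·1·104²) = 5408; TS = 13520.
CS = ½·(266 − 168.5)·65 = 3168.75; PS = (168.5·65 − 6·65 − ½·1·65²) = 8450; TS = 11618.75.
DWL = 13520 − 11618.75 = 1901.25.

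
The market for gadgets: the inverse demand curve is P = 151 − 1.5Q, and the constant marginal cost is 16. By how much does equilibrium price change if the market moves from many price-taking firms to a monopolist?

P rises by 67.5

Perfect competition: P = MC = 16, so 151 − 1.5Q = 16 and Q = 90.
Monopoly sets MR = MC: 151 − 3Q = 16 ⇒ Q = 45, P = 151 − 1.5·45 = 83.5.
Change in equilibrium price: 83.5 − 16 = 67.5.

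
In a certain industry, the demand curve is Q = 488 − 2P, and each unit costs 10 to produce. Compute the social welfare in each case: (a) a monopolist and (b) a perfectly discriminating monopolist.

Monopoly: TS = 41067; Perfect PD: TS = 54756

Inverting demand: P = 244 − 0.5Q.
The monopolist equates marginal revenue to marginal cost: 244 − Q = 10, so Q = 234. From demand, P = 127.
CS = ½·(244 − 127)·234 = 13689; PS = (127 − 10)·234 = 27378; TS = 41067.
Under first-degree price discrimination the firm charges each unit its demand price and produces up to where P = MC, i.e. Q = 468. Consumer surplus is zero; producer surplus equals total surplus.
TS = 54756 (equal to competitive TS).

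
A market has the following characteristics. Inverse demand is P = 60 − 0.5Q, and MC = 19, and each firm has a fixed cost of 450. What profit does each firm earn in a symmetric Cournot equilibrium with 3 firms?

π_i = −239.875

With 3 symmetric Cournot firms, each firm's FOC gives 60 − 2q = 19, so q = 20.5, Q = 3·20.5 = 61.5, and P = 29.25.
Each firm's profit = (29.25 − 19)·20.5 − 450 = −239.875.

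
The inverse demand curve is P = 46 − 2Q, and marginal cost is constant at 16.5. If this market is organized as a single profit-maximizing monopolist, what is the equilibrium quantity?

Q = 7.375

Monopoly sets MR = MC: 46 − 4Q = 16.5 ⇒ Q = 7.375, P = 46 − 2·7.375 = 31.25.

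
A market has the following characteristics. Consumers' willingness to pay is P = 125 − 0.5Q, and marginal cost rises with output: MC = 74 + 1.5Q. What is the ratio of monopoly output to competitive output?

The monopolist equates marginal revenue to marginal cost: 125 − Q = 74 + 1.5Q, so Q = 20.4. From demand, P = 114.8.
Under competition P = MC: 125 − 0.5Q = 74 + 1.5Q ⇒ Q = 25.5, P = 112.25.
Ratio Q_m/Q_c = 20.4/25.5 = 0.8.

Q_m/Q_c = 0.8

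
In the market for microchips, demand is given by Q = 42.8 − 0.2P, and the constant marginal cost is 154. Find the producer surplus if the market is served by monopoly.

PS = 180

Inverting demand: P = 214 − 5Q.
The monopolist equates marginal revenue to marginal cost: 214 − 10Q = 154, so Q = 6. From demand, P = 184.
PS = (184 − 154)·6 = 180.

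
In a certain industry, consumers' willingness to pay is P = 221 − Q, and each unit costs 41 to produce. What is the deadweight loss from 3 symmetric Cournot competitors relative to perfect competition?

Perfect competition: P = MC = 41, so 221 − Q = 41 and Q = 180.
In a 3-firm Cournot equilibrium, symmetry and the first-order condition give q = (221 − 41)/(4) = 45. So Q = 135 and P = 86.
DWL is the triangle between Q = 135 and Q = 180: ½·(180 − 135)·(86 − 41) = 1012.5.

DWL = 1012.5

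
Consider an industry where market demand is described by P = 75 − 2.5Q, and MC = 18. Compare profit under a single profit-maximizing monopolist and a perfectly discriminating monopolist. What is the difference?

A monopolist chooses Q where MR = MC. MR = 75 − 5Q; setting this equal to 18 gives Q = 11.4 and P = 46.5.
Profit = (46.5 − 18)·11.4 = 324.9.
With perfect price discrimination, output is the efficient level Q = 22.8 (where demand meets MC), but every buyer pays their willingness to pay: CS = 0 and PS = total surplus.
PS equals the full surplus area, 649.8. Profit = 649.8 = 649.8.
Change in profit: 649.8 − 324.9 = 324.9.

Profit rises by 324.9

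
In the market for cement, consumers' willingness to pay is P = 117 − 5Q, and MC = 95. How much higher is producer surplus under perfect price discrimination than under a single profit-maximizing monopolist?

PS rises by 24.2

Monopoly sets MR = MC: 117 − 10Q = 95 ⇒ Q = 2.2, P = 117 − 5·2.2 = 106.
PS = (106 − 95)·2.2 = 24.2.
Under first-degree price discrimination the firm charges each unit its demand price and produces up to where P = MC, i.e. Q = 4.4. Consumer surplus is zero; producer surplus equals total surplus.
PS = ½·(117 − 95)·4.4 = 48.4.
Change in producer surplus: 48.4 − 24.2 = 24.2.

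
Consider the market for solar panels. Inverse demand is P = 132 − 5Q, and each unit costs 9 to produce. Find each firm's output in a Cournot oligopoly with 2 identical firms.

q_i = 8.2

Cournot with 2 identical firms: the symmetric best-response condition is 132 − 15q = 9. Each firm produces q = 8.2, total output Q = 16.4, price P = 50.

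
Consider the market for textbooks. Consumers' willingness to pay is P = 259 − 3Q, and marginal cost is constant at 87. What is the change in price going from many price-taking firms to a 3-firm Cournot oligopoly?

P rises by 43

Perfect competition: P = MC = 87, so 259 − 3Q = 87 and Q = 172/3.
With 3 symmetric Cournot firms, each firm's FOC gives 259 − 12q = 87, so q = 43/3, Q = 3·43/3 = 43, and P = 130.
Change in price: 130 − 87 = 43.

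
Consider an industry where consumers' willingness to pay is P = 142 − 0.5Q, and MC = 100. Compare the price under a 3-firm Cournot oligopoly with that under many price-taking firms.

Cournot with 3 identical firms: the symmetric best-response condition is 142 − 2q = 100. Each firm produces q = 21, total output Q = 63, price P = 110.5.
Under competition P = MC = 100, so Q = (142 − 100)/0.5 = 84.

Cournot: P = 110.5; Competition: P = 100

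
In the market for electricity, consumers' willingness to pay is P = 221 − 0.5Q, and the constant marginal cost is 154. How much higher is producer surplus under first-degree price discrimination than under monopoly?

A monopolist chooses Q where MR = MC. MR = 221 − Q; setting this equal to 154 gives Q = 67 and P = 187.5.
PS = (187.5 − 154)·67 = 2244.5.
Under first-degree price discrimination the firm charges each unit its demand price and produces up to where P = MC, i.e. Q = 134. Consumer surplus is zero; producer surplus equals total surplus.
PS = ½·(221 − 154)·134 = 4489.
Change in producer surplus: 4489 − 2244.5 = 2244.5.

Producer surplus rises by 2244.5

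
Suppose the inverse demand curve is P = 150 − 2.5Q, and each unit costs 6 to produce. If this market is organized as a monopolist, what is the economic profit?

Profit = 2073.6

The monopolist equates marginal revenue to marginal cost: 150 − 5Q = 6, so Q = 28.8. From demand, P = 78.
Profit = (78 − 6)·28.8 = 2073.6.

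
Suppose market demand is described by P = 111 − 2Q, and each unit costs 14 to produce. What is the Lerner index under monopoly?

Lerner index = 0.776

The monopolist equates marginal revenue to marginal cost: 111 − 4Q = 14, so Q = 24.25. From demand, P = 62.5.
Lerner index = (P − MC)/P = (62.5 − 14)/62.5 = 0.776.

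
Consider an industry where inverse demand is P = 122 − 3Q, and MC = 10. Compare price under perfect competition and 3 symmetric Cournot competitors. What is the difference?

P rises by 28

Under competition P = MC = 10, so Q = (122 − 10)/3 = 112/3.
Cournot with 3 identical firms: the symmetric best-response condition is 122 − 12q = 10. Each firm produces q = 28/3, total output Q = 28, price P = 38.
Change in price: 38 − 10 = 28.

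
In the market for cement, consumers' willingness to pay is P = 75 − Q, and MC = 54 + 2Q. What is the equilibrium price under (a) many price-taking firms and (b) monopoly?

Competition: P = 68; Monopoly: P = 69.75

Under competition P = MC: 75 − Q = 54 + 2Q ⇒ Q = 7, P = 68.
A monopolist chooses Q where MR = MC. MR = 75 − 2Q; setting this equal to 54 + 2Q gives Q = 5.25 and P = 69.75.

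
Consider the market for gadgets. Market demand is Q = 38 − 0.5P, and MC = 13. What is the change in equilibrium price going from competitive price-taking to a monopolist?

Inverting demand: P = 76 − 2Q.
Competitive firms price at marginal cost: P = 13, giving Q = 31.5.
A monopolist chooses Q where MR = MC. MR = 76 − 4Q; setting this equal to 13 gives Q = 15.75 and P = 44.5.
Change in equilibrium price: 44.5 − 13 = 31.5.

Equilibrium price rises by 31.5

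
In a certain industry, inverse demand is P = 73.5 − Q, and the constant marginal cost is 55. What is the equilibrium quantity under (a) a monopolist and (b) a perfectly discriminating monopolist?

Monopoly sets MR = MC: 73.5 − 2Q = 55 ⇒ Q = 9.25, P = 73.5 − 9.25 = 64.25.
A perfectly discriminating monopolist sells every unit with P(Q) ≥ MC(Q), so output equals the competitive quantity Q = 18.5. Each buyer pays their reservation price, so CS = 0 and the firm captures all surplus.

Monopoly: Q = 9.25; Perfect PD: Q = 18.5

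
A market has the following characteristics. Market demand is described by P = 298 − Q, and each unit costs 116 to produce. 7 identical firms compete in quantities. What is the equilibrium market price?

P = 138.75

In a 7-firm Cournot equilibrium, symmetry and the first-order condition give q = (298 − 116)/(8) = 22.75. So Q = 159.25 and P = 138.75.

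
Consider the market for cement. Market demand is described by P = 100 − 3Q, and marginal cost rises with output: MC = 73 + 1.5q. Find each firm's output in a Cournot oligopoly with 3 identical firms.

q_i = 2

Cournot with 3 identical firms: the symmetric best-response condition is 100 − 12q = 73 + 1.5q. Each firm produces q = 2, total output Q = 6, price P = 82.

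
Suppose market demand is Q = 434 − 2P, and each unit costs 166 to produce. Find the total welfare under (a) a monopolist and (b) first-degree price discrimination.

Monopoly: TS = 1950.75; Perfect PD: TS = 2601

Inverting demand: P = 217 − 0.5Q.
Monopoly sets MR = MC: 217 − Q = 166 ⇒ Q = 51, P = 217 − 0.5·51 = 191.5.
CS = ½·(217 − 191.5)·51 = 650.25; PS = (191.5 − 166)·51 = 1300.5; TS = 1950.75.
With perfect price discrimination, output is the efficient level Q = 102 (where demand meets MC), but every buyer pays their willingness to pay: CS = 0 and PS = total surplus.
TS = 2601 (equal to competitive TS).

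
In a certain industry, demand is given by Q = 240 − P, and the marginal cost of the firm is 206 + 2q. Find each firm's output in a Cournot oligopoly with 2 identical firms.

q_i = 6.8

Inverting demand: P = 240 − Q.
Cournot with 2 identical firms: the symmetric best-response condition is 240 − 3q = 206 + 2q. Each firm produces q = 6.8, total output Q = 13.6, price P = 226.4.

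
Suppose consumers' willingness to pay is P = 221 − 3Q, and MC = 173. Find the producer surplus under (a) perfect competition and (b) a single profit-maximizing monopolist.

Competition: PS = 0; Monopoly: PS = 192

Under competition P = MC = 173, so Q = (221 − 173)/3 = 16.
PS = (173 − 173)·16 = 0.
The monopolist equates marginal revenue to marginal cost: 221 − 6Q = 173, so Q = 8. From demand, P = 197.
PS = (197 − 173)·8 = 192.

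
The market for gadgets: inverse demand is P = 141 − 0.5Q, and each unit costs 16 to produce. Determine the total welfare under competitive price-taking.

Perfect competition: P = MC = 16, so 141 − 0.5Q = 16 and Q = 250.
CS = ½·(141 − 16)·250 = 15625; PS = (16 − 16)·250 = 0; TS = 15625.

TS = 15625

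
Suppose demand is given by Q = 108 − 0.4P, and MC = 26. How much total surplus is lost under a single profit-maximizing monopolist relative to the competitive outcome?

DWL = 2976.8

Inverting demand: P = 270 − 2.5Q.
Competitive firms price at marginal cost: P = 26, giving Q = 97.6.
The monopolist equates marginal revenue to marginal cost: 270 − 5Q = 26, so Q = 48.8. From demand, P = 148.
DWL is the triangle between Q = 48.8 and Q = 97.6: ½·(97.6 − 48.8)·(148 − 26) = 2976.8.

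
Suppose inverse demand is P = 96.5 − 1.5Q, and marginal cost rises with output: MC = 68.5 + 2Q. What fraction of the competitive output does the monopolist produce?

Q_m/Q_c = 0.7

The monopolist equates marginal revenue to marginal cost: 96.5 − 3Q = 68.5 + 2Q, so Q = 5.6. From demand, P = 88.1.
Under competition P = MC: 96.5 − 1.5Q = 68.5 + 2Q ⇒ Q = 8, P = 84.5.
Ratio Q_m/Q_c = 5.6/8 = 0.7.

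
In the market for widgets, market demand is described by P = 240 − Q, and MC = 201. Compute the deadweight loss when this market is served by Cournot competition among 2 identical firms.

DWL = 84.5

Competitive firms price at marginal cost: P = 201, giving Q = 39.
In a 2-firm Cournot equilibrium, symmetry and the first-order condition give q = (240 − 201)/(3) = 13. So Q = 26 and P = 214.
DWL is the triangle between Q = 26 and Q = 39: ½·(39 − 26)·(214 − 201) = 84.5.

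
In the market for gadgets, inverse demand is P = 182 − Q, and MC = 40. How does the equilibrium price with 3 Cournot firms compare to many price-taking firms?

In a 3-firm Cournot equilibrium, symmetry and the first-order condition give q = (182 − 40)/(4) = 35.5. So Q = 106.5 and P = 75.5.
Under competition P = MC = 40, so Q = (182 − 40)/1 = 142.

Cournot: P = 75.5; Competition: P = 40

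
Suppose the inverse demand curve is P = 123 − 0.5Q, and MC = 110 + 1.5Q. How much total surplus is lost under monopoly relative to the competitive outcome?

Under competition P = MC: 123 − 0.5Q = 110 + 1.5Q ⇒ Q = 6.5, P = 119.75.
Monopoly sets MR = MC: 123 − Q = 110 + 1.5Q ⇒ Q = 5.2, P = 123 − 0.5·5.2 = 120.4.
CS = ½·(123 − 119.75)·6.5 = 169/16; PS = (119.75·6.5 − 110·6.5 − ½·1.5·6.5²) = 507/16; TS = 42.25.
CS = ½·(123 − 120.4)·5.2 = 6.76; PS = (120.4·5.2 − 110·5.2 − ½·1.5·5.2²) = 33.8; TS = 40.56.
DWL = 42.25 − 40.56 = 1.69.

DWL = 1.69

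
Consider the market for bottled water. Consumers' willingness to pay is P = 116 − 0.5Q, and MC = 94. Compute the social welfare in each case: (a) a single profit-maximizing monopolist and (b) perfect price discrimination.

Monopoly: TS = 363; Perfect PD: TS = 484

A monopolist chooses Q where MR = MC. MR = 116 − Q; setting this equal to 94 gives Q = 22 and P = 105.
CS = ½·(116 − 105)·22 = 121; PS = (105 − 94)·22 = 242; TS = 363.
With perfect price discrimination, output is the efficient level Q = 44 (where demand meets MC), but every buyer pays their willingness to pay: CS = 0 and PS = total surplus.
TS = 484 (equal to competitive TS).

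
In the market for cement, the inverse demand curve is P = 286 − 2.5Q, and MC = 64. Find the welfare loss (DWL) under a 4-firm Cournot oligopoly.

DWL = 394.272

Under competition P = MC = 64, so Q = (286 − 64)/2.5 = 88.8.
In a 4-firm Cournot equilibrium, symmetry and the first-order condition give q = (286 − 64)/(12.5) = 17.76. So Q = 71.04 and P = 108.4.
DWL is the triangle between Q = 71.04 and Q = 88.8: ½·(88.8 − 71.04)·(108.4 − 64) = 394.272.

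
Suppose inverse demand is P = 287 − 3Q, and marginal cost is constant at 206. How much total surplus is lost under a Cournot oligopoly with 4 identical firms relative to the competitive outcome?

Perfect competition: P = MC = 206, so 287 − 3Q = 206 and Q = 27.
With 4 symmetric Cournot firms, each firm's FOC gives 287 − 15q = 206, so q = 5.4, Q = 4·5.4 = 21.6, and P = 222.2.
DWL is the triangle between Q = 21.6 and Q = 27: ½·(27 − 21.6)·(222.2 − 206) = 43.74.

DWL = 43.74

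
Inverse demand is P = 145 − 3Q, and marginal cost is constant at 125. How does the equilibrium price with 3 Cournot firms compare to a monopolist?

Cournot with 3 identical firms: the symmetric best-response condition is 145 − 12q = 125. Each firm produces q = 5/3, total output Q = 5, price P = 130.
The monopolist equates marginal revenue to marginal cost: 145 − 6Q = 125, so Q = 10/3. From demand, P = 135.

Cournot: P = 130; Monopoly: P = 135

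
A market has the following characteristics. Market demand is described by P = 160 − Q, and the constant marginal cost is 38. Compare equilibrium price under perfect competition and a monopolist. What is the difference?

Equilibrium price rises by 61

Under competition P = MC = 38, so Q = (160 − 38)/1 = 122.
The monopolist equates marginal revenue to marginal cost: 160 − 2Q = 38, so Q = 61. From demand, P = 99.
Change in equilibrium price: 99 − 38 = 61.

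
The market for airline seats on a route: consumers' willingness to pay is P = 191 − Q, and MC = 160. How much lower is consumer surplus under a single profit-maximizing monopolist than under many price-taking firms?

Perfect competition: P = MC = 160, so 191 − Q = 160 and Q = 31.
CS = ½·(191 − 160)·31 = 480.5.
Monopoly sets MR = MC: 191 − 2Q = 160 ⇒ Q = 15.5, P = 191 − 15.5 = 175.5.
CS = ½·(191 − 175.5)·15.5 = 120.125.
Change in consumer surplus: 120.125 − 480.5 = −360.375.

CS falls by 360.375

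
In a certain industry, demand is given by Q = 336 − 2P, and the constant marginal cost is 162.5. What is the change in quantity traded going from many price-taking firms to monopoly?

Inverting demand: P = 168 − 0.5Q.
Competitive firms price at marginal cost: P = 162.5, giving Q = 11.
Monopoly sets MR = MC: 168 − Q = 162.5 ⇒ Q = 5.5, P = 168 − 0.5·5.5 = 165.25.
Change in quantity traded: 5.5 − 11 = −5.5.

Q falls by 5.5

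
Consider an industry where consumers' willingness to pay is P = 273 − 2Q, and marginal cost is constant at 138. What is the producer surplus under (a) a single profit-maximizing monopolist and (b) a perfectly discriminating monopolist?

The monopolist equates marginal revenue to marginal cost: 273 − 4Q = 138, so Q = 33.75. From demand, P = 205.5.
PS = (205.5 − 138)·33.75 = 2278.125.
Under first-degree price discrimination the firm charges each unit its demand price and produces up to where P = MC, i.e. Q = 67.5. Consumer surplus is zero; producer surplus equals total surplus.
PS = ½·(273 − 138)·67.5 = 4556.25.

Monopoly: PS = 2278.125; Perfect PD: PS = 4556.25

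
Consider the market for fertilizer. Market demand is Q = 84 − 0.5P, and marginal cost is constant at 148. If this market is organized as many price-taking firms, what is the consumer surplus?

Inverting demand: P = 168 − 2Q.
Under competition P = MC = 148, so Q = (168 − 148)/2 = 10.
CS = ½·(168 − 148)·10 = 100.

CS = 100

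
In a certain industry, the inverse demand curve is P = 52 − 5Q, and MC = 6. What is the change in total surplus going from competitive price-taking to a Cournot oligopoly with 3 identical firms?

Perfect competition: P = MC = 6, so 52 − 5Q = 6 and Q = 9.2.
CS = ½·(52 − 6)·9.2 = 211.6; PS = (6 − 6)·9.2 = 0; TS = 211.6.
Cournot with 3 identical firms: the symmetric best-response condition is 52 − 20q = 6. Each firm produces q = 2.3, total output Q = 6.9, price P = 17.5.
CS = ½·(52 − 17.5)·6.9 = 119.025; PS = (17.5 − 6)·6.9 = 79.35; TS = 198.375.
Change in total surplus: 198.375 − 211.6 = −13.225.

Total surplus falls by 13.225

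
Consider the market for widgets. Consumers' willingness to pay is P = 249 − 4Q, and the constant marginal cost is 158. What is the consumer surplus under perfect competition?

Competitive firms price at marginal cost: P = 158, giving Q = 22.75.
CS = ½·(249 − 158)·22.75 = 1035.125.

CS = 1035.125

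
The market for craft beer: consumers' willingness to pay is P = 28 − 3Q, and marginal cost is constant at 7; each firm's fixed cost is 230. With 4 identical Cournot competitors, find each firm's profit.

Cournot with 4 identical firms: the symmetric best-response condition is 28 − 15q = 7. Each firm produces q = 1.4, total output Q = 5.6, price P = 11.2.
Each firm's profit = (11.2 − 7)·1.4 − 230 = −224.12.

π_i = −224.12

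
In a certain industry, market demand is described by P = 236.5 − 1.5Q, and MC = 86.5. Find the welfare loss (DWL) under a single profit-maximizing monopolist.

Perfect competition: P = MC = 86.5, so 236.5 − 1.5Q = 86.5 and Q = 100.
The monopolist equates marginal revenue to marginal cost: 236.5 − 3Q = 86.5, so Q = 50. From demand, P = 161.5.
DWL is the triangle between Q = 50 and Q = 100: ½·(100 − 50)·(161.5 − 86.5) = 1875.

DWL = 1875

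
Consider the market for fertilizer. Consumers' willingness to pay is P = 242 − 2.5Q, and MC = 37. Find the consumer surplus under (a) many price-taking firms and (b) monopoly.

Competition: CS = 8405; Monopoly: CS = 2101.25

Competitive firms price at marginal cost: P = 37, giving Q = 82.
CS = ½·(242 − 37)·82 = 8405.
A monopolist chooses Q where MR = MC. MR = 242 − 5Q; setting this equal to 37 gives Q = 41 and P = 139.5.
CS = ½·(242 − 139.5)·41 = 2101.25.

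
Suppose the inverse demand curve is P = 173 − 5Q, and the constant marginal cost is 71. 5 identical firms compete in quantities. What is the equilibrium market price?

P = 88

Cournot with 5 identical firms: the symmetric best-response condition is 173 − 30q = 71. Each firm produces q = 3.4, total output Q = 17, price P = 88.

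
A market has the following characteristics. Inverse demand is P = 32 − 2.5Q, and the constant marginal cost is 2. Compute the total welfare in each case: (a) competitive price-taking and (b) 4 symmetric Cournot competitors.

Competition: TS = 180; Cournot: TS = 172.8

Competitive firms price at marginal cost: P = 2, giving Q = 12.
CS = ½·(32 − 2)·12 = 180; PS = (2 − 2)·12 = 0; TS = 180.
In a 4-firm Cournot equilibrium, symmetry and the first-order condition give q = (32 − 2)/(12.5) = 2.4. So Q = 9.6 and P = 8.
CS = ½·(32 − 8)·9.6 = 115.2; PS = (8 − 2)·9.6 = 57.6; TS = 172.8.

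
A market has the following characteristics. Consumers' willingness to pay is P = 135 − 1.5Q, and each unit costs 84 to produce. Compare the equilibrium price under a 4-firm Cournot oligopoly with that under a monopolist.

Cournot with 4 identical firms: the symmetric best-response condition is 135 − 7.5q = 84. Each firm produces q = 6.8, total output Q = 27.2, price P = 94.2.
Monopoly sets MR = MC: 135 − 3Q = 84 ⇒ Q = 17, P = 135 − 1.5·17 = 109.5.

Cournot: P = 94.2; Monopoly: P = 109.5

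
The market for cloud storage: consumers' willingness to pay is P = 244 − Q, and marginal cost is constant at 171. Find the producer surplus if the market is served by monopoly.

Monopoly sets MR = MC: 244 − 2Q = 171 ⇒ Q = 36.5, P = 244 − 36.5 = 207.5.
PS = (207.5 − 171)·36.5 = 1332.25.

PS = 1332.25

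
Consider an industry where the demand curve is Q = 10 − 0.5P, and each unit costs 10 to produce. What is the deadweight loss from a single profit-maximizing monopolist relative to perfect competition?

DWL = 6.25

Inverting demand: P = 20 − 2Q.
Under competition P = MC = 10, so Q = (20 − 10)/2 = 5.
Monopoly sets MR = MC: 20 − 4Q = 10 ⇒ Q = 2.5, P = 20 − 2·2.5 = 15.
DWL is the triangle between Q = 2.5 and Q = 5: ½·(5 − 2.5)·(15 − 10) = 6.25.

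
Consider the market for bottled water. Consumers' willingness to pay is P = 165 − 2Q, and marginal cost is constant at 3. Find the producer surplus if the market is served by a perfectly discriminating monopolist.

Under first-degree price discrimination the firm charges each unit its demand price and produces up to where P = MC, i.e. Q = 81. Consumer surplus is zero; producer surplus equals total surplus.
PS = ½·(165 − 3)·81 = 6561.

PS = 6561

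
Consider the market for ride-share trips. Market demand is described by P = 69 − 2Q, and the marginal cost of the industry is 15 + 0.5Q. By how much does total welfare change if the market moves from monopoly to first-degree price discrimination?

TS rises by 115.2

The monopolist equates marginal revenue to marginal cost: 69 − 4Q = 15 + 0.5Q, so Q = 12. From demand, P = 45.
CS = ½·(69 − 45)·12 = 144; PS = (45·12 − 15·12 − ½·0.5·12²) = 324; TS = 468.
With perfect price discrimination, output is the efficient level Q = 21.6 (where demand meets MC), but every buyer pays their willingness to pay: CS = 0 and PS = total surplus.
TS = 583.2 (equal to competitive TS).
Change in total welfare: 583.2 − 468 = 115.2.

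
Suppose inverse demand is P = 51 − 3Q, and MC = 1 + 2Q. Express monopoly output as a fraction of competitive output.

Q_m/Q_c = 0.625

Monopoly sets MR = MC: 51 − 6Q = 1 + 2Q ⇒ Q = 6.25, P = 51 − 3·6.25 = 32.25.
Under competition P = MC: 51 − 3Q = 1 + 2Q ⇒ Q = 10, P = 21.
Ratio Q_m/Q_c = 6.25/10 = 0.625.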